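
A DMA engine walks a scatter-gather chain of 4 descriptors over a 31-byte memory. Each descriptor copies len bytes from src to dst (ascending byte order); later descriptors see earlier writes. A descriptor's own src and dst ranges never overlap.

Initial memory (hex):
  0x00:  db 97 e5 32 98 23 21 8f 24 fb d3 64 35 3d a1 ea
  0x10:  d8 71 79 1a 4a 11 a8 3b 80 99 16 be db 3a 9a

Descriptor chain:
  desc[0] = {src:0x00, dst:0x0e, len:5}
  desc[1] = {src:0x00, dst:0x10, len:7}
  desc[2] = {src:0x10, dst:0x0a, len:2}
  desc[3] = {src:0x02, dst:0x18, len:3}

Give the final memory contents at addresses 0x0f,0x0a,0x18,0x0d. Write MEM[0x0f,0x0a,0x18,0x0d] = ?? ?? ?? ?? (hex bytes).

MEM[0x0f,0x0a,0x18,0x0d] = 97 db e5 3d

#0 dst[0x0e+5] := {0xdb,0x97,0xe5,0x32,0x98}
#1 dst[0x10+7] := {0xdb,0x97,0xe5,0x32,0x98,0x23,0x21}
#2 dst[0x0a+2] := {0xdb,0x97}
#3 dst[0x18+3] := {0xe5,0x32,0x98}
query mem[0x0f]=0x97, mem[0x0a]=0xdb, mem[0x18]=0xe5, mem[0x0d]=0x3d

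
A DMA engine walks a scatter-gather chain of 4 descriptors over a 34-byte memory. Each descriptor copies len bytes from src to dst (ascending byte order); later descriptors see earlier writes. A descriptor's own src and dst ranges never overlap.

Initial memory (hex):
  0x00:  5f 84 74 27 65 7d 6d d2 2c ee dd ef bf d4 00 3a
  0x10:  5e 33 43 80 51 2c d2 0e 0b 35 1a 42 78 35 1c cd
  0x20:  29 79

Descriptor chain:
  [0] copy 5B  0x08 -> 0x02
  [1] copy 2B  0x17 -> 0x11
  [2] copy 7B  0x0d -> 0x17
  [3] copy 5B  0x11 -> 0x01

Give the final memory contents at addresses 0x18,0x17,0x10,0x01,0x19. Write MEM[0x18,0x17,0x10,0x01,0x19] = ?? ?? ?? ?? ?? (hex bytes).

MEM[0x18,0x17,0x10,0x01,0x19] = 00 d4 5e 0e 3a

[0] 0x08->0x02 len=5 : 2c ee dd ef bf
[1] 0x17->0x11 len=2 : 0e 0b
[2] 0x0d->0x17 len=7 : d4 00 3a 5e 0e 0b 80
[3] 0x11->0x01 len=5 : 0e 0b 80 51 2c
query mem[0x18]=0x00, mem[0x17]=0xd4, mem[0x10]=0x5e, mem[0x01]=0x0e, mem[0x19]=0x3a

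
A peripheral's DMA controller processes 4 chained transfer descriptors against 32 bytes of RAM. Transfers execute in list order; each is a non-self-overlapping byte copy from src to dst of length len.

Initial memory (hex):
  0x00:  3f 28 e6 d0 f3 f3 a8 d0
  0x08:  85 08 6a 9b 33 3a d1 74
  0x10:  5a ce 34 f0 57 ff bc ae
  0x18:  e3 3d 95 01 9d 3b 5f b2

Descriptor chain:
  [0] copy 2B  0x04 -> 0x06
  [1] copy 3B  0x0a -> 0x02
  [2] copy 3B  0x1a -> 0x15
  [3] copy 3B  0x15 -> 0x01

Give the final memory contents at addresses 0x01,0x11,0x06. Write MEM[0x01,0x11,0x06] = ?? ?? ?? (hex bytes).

MEM[0x01,0x11,0x06] = 95 ce f3

D0: mem[0x06..0x07] <- [f3 f3]
D1: mem[0x02..0x04] <- [6a 9b 33]
D2: mem[0x15..0x17] <- [95 01 9d]
D3: mem[0x01..0x03] <- [95 01 9d]
query mem[0x01]=0x95, mem[0x11]=0xce, mem[0x06]=0xf3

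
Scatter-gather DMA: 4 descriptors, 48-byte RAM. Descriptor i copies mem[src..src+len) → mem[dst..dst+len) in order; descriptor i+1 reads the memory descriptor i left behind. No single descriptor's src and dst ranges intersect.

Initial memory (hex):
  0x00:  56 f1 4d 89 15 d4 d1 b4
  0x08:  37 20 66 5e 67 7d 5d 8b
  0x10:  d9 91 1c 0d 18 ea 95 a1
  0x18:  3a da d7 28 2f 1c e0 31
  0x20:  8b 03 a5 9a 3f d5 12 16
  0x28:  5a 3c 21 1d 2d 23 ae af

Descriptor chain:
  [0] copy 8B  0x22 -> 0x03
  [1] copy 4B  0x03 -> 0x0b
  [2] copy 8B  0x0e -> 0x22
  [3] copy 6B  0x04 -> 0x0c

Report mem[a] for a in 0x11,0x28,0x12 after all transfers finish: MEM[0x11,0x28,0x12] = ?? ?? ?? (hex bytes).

D0: mem[0x03..0x0a] <- [a5 9a 3f d5 12 16 5a 3c]
D1: mem[0x0b..0x0e] <- [a5 9a 3f d5]
D2: mem[0x22..0x29] <- [d5 8b d9 91 1c 0d 18 ea]
D3: mem[0x0c..0x11] <- [9a 3f d5 12 16 5a]
query mem[0x11]=0x5a, mem[0x28]=0x18, mem[0x12]=0x1c

MEM[0x11,0x28,0x12] = 5a 18 1c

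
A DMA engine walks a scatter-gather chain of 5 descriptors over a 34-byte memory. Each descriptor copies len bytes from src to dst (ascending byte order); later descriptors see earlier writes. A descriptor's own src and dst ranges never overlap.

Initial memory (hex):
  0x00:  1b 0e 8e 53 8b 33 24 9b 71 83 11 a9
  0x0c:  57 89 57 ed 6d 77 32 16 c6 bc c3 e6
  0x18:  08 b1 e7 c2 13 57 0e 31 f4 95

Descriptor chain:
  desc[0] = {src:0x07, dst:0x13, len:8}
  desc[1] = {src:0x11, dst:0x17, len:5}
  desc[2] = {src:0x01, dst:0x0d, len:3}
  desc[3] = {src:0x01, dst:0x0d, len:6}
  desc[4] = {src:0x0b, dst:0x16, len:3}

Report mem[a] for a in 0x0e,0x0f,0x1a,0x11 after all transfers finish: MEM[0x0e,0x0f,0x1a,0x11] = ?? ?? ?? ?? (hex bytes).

[0] 0x07->0x13 len=8 : 9b 71 83 11 a9 57 89 57
[1] 0x11->0x17 len=5 : 77 32 9b 71 83
[2] 0x01->0x0d len=3 : 0e 8e 53
[3] 0x01->0x0d len=6 : 0e 8e 53 8b 33 24
[4] 0x0b->0x16 len=3 : a9 57 0e
query mem[0x0e]=0x8e, mem[0x0f]=0x53, mem[0x1a]=0x71, mem[0x11]=0x33

MEM[0x0e,0x0f,0x1a,0x11] = 8e 53 71 33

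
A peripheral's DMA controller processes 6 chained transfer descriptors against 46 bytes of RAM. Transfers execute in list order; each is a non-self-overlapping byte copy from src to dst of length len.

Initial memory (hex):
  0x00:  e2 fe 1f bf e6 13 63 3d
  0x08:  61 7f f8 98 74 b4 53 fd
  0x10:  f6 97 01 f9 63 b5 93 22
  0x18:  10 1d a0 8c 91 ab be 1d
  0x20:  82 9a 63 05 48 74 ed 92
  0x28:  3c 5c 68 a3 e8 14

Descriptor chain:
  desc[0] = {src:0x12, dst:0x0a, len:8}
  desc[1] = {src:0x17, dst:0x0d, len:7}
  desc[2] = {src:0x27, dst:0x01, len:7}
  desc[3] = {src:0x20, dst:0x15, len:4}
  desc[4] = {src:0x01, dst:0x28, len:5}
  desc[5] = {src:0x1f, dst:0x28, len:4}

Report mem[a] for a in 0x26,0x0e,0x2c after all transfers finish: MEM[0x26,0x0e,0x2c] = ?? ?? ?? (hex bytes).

D0: mem[0x0a..0x11] <- [01 f9 63 b5 93 22 10 1d]
D1: mem[0x0d..0x13] <- [22 10 1d a0 8c 91 ab]
D2: mem[0x01..0x07] <- [92 3c 5c 68 a3 e8 14]
D3: mem[0x15..0x18] <- [82 9a 63 05]
D4: mem[0x28..0x2c] <- [92 3c 5c 68 a3]
D5: mem[0x28..0x2b] <- [1d 82 9a 63]
query mem[0x26]=0xed, mem[0x0e]=0x10, mem[0x2c]=0xa3

MEM[0x26,0x0e,0x2c] = ed 10 a3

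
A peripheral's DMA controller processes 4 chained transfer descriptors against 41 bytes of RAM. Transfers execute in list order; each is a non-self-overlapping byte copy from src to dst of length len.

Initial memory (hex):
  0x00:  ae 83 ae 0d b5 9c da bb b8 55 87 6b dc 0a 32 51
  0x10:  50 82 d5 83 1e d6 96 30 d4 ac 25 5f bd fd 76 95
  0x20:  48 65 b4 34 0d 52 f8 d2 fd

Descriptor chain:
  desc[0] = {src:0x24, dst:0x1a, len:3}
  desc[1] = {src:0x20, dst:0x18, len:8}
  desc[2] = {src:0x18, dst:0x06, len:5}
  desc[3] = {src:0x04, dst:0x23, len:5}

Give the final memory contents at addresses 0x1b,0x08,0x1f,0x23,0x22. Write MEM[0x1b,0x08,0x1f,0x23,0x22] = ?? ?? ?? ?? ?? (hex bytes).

#0 dst[0x1a+3] := {0x0d,0x52,0xf8}
#1 dst[0x18+8] := {0x48,0x65,0xb4,0x34,0x0d,0x52,0xf8,0xd2}
#2 dst[0x06+5] := {0x48,0x65,0xb4,0x34,0x0d}
#3 dst[0x23+5] := {0xb5,0x9c,0x48,0x65,0xb4}
query mem[0x1b]=0x34, mem[0x08]=0xb4, mem[0x1f]=0xd2, mem[0x23]=0xb5, mem[0x22]=0xb4

MEM[0x1b,0x08,0x1f,0x23,0x22] = 34 b4 d2 b5 b4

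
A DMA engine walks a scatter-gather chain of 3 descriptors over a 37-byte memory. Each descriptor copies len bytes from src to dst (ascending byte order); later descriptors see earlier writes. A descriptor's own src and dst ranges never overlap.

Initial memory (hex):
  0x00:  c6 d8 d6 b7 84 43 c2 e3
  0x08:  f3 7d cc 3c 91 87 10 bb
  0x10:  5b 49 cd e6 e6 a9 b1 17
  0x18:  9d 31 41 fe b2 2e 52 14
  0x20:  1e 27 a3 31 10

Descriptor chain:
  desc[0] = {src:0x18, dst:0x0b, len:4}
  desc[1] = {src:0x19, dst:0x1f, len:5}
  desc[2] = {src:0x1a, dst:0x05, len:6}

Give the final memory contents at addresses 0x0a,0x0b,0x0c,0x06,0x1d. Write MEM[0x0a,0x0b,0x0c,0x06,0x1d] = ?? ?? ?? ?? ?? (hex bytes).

MEM[0x0a,0x0b,0x0c,0x06,0x1d] = 31 9d 31 fe 2e

#0 dst[0x0b+4] := {0x9d,0x31,0x41,0xfe}
#1 dst[0x1f+5] := {0x31,0x41,0xfe,0xb2,0x2e}
#2 dst[0x05+6] := {0x41,0xfe,0xb2,0x2e,0x52,0x31}
query mem[0x0a]=0x31, mem[0x0b]=0x9d, mem[0x0c]=0x31, mem[0x06]=0xfe, mem[0x1d]=0x2e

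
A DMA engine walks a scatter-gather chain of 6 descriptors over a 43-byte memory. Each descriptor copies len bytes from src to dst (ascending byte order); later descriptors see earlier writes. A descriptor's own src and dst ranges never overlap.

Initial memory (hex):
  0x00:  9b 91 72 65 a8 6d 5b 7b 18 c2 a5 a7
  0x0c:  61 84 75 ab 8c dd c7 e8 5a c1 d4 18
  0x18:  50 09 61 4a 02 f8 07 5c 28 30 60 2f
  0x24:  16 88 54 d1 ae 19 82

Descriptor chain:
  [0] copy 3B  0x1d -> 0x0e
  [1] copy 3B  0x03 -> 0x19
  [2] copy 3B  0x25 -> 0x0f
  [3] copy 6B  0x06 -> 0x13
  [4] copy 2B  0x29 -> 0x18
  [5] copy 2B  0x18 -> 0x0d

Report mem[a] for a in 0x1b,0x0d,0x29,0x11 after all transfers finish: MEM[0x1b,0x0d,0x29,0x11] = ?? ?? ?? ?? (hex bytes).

MEM[0x1b,0x0d,0x29,0x11] = 6d 19 19 d1

[0] 0x1d->0x0e len=3 : f8 07 5c
[1] 0x03->0x19 len=3 : 65 a8 6d
[2] 0x25->0x0f len=3 : 88 54 d1
[3] 0x06->0x13 len=6 : 5b 7b 18 c2 a5 a7
[4] 0x29->0x18 len=2 : 19 82
[5] 0x18->0x0d len=2 : 19 82
query mem[0x1b]=0x6d, mem[0x0d]=0x19, mem[0x29]=0x19, mem[0x11]=0xd1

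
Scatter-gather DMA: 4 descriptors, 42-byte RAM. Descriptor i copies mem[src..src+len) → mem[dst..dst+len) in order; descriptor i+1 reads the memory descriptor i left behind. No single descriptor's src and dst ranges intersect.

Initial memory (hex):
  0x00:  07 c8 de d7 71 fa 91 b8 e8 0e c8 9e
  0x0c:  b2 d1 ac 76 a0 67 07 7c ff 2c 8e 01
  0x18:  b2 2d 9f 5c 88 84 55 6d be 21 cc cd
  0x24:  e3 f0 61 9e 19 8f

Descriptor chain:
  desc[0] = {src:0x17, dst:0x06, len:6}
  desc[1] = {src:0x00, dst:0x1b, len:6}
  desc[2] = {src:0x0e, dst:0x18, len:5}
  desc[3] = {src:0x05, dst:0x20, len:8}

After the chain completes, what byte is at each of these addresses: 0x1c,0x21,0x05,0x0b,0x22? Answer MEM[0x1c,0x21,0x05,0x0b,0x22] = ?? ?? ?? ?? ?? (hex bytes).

  after D0: wrote 6B at 0x06 = 01b22d9f5c88
  after D1: wrote 6B at 0x1b = 07c8ded771fa
  after D2: wrote 5B at 0x18 = ac76a06707
  after D3: wrote 8B at 0x20 = fa01b22d9f5c88b2
query mem[0x1c]=0x07, mem[0x21]=0x01, mem[0x05]=0xfa, mem[0x0b]=0x88, mem[0x22]=0xb2

MEM[0x1c,0x21,0x05,0x0b,0x22] = 07 01 fa 88 b2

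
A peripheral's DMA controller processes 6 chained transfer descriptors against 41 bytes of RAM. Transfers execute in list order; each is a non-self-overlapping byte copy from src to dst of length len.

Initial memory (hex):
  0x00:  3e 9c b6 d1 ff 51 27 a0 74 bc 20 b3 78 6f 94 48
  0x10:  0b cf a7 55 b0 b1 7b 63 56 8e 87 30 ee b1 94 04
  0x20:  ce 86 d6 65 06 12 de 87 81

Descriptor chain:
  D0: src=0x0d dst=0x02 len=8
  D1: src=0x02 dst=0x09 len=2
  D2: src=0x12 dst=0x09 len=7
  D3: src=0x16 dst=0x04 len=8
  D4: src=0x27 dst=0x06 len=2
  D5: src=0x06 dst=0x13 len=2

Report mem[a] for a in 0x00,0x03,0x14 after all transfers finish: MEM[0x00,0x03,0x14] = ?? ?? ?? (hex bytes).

MEM[0x00,0x03,0x14] = 3e 94 81

D0: mem[0x02..0x09] <- [6f 94 48 0b cf a7 55 b0]
D1: mem[0x09..0x0a] <- [6f 94]
D2: mem[0x09..0x0f] <- [a7 55 b0 b1 7b 63 56]
D3: mem[0x04..0x0b] <- [7b 63 56 8e 87 30 ee b1]
D4: mem[0x06..0x07] <- [87 81]
D5: mem[0x13..0x14] <- [87 81]
query mem[0x00]=0x3e, mem[0x03]=0x94, mem[0x14]=0x81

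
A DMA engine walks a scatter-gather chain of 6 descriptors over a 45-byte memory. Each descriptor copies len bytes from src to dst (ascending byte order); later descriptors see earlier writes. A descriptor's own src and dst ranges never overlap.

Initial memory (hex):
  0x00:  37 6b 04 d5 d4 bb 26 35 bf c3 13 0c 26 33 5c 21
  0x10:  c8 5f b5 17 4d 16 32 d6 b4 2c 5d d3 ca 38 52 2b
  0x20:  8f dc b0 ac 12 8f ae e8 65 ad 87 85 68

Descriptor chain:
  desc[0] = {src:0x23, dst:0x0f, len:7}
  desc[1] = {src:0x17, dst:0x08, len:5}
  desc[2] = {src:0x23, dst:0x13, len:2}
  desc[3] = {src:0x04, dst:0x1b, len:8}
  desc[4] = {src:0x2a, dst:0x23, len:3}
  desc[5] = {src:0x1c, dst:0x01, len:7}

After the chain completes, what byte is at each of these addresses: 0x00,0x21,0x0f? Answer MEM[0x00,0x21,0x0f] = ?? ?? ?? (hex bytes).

MEM[0x00,0x21,0x0f] = 37 2c ac

#0 dst[0x0f+7] := {0xac,0x12,0x8f,0xae,0xe8,0x65,0xad}
#1 dst[0x08+5] := {0xd6,0xb4,0x2c,0x5d,0xd3}
#2 dst[0x13+2] := {0xac,0x12}
#3 dst[0x1b+8] := {0xd4,0xbb,0x26,0x35,0xd6,0xb4,0x2c,0x5d}
#4 dst[0x23+3] := {0x87,0x85,0x68}
#5 dst[0x01+7] := {0xbb,0x26,0x35,0xd6,0xb4,0x2c,0x5d}
query mem[0x00]=0x37, mem[0x21]=0x2c, mem[0x0f]=0xac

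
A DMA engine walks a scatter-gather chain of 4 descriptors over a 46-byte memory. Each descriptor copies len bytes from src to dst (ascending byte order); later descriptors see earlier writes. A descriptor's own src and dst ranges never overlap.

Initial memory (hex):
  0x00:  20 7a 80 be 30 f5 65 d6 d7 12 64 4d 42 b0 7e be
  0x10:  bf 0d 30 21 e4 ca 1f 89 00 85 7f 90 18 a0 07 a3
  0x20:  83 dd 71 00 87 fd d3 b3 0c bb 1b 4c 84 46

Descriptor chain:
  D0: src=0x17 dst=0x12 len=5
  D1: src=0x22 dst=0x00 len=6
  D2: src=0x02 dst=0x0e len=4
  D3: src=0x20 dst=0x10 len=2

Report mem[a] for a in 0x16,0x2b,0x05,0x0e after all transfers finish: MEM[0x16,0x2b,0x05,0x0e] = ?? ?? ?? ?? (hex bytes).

D0: mem[0x12..0x16] <- [89 00 85 7f 90]
D1: mem[0x00..0x05] <- [71 00 87 fd d3 b3]
D2: mem[0x0e..0x11] <- [87 fd d3 b3]
D3: mem[0x10..0x11] <- [83 dd]
query mem[0x16]=0x90, mem[0x2b]=0x4c, mem[0x05]=0xb3, mem[0x0e]=0x87

MEM[0x16,0x2b,0x05,0x0e] = 90 4c b3 87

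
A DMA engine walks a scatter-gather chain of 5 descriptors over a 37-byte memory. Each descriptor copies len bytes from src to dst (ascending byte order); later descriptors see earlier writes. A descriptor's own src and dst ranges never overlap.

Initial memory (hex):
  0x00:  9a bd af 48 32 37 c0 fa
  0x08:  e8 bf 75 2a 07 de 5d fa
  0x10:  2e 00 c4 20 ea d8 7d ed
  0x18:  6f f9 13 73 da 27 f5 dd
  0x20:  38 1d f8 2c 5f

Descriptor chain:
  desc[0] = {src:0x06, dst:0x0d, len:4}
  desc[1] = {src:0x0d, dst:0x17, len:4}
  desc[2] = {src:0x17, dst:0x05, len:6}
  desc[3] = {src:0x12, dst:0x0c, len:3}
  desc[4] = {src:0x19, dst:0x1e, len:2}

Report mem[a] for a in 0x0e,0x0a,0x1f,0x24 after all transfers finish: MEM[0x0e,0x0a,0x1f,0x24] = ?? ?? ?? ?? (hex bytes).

MEM[0x0e,0x0a,0x1f,0x24] = ea da bf 5f

[0] 0x06->0x0d len=4 : c0 fa e8 bf
[1] 0x0d->0x17 len=4 : c0 fa e8 bf
[2] 0x17->0x05 len=6 : c0 fa e8 bf 73 da
[3] 0x12->0x0c len=3 : c4 20 ea
[4] 0x19->0x1e len=2 : e8 bf
query mem[0x0e]=0xea, mem[0x0a]=0xda, mem[0x1f]=0xbf, mem[0x24]=0x5f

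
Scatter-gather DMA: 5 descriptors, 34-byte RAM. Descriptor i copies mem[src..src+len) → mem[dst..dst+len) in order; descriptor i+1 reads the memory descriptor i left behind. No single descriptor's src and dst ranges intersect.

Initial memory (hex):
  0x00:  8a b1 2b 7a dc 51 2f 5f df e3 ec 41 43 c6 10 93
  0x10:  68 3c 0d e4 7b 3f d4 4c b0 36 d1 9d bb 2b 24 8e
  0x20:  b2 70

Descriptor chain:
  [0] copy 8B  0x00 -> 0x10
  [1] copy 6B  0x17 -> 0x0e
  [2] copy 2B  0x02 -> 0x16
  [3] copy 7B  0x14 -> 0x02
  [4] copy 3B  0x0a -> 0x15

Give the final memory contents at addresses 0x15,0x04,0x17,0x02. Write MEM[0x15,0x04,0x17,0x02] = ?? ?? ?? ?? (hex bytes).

[0] 0x00->0x10 len=8 : 8a b1 2b 7a dc 51 2f 5f
[1] 0x17->0x0e len=6 : 5f b0 36 d1 9d bb
[2] 0x02->0x16 len=2 : 2b 7a
[3] 0x14->0x02 len=7 : dc 51 2b 7a b0 36 d1
[4] 0x0a->0x15 len=3 : ec 41 43
query mem[0x15]=0xec, mem[0x04]=0x2b, mem[0x17]=0x43, mem[0x02]=0xdc

MEM[0x15,0x04,0x17,0x02] = ec 2b 43 dc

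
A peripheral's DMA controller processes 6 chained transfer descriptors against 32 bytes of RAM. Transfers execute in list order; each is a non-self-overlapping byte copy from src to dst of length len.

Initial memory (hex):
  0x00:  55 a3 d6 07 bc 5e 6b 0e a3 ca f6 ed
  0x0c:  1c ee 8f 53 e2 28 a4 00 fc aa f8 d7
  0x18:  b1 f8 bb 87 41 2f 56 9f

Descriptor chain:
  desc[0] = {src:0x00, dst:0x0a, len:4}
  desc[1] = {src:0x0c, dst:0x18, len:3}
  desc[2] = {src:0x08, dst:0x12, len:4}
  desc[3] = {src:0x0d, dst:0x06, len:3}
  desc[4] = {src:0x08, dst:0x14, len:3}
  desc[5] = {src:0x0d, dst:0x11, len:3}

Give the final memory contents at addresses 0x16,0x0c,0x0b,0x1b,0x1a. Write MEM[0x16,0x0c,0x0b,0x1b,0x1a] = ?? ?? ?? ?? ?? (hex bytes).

MEM[0x16,0x0c,0x0b,0x1b,0x1a] = 55 d6 a3 87 8f

  after D0: wrote 4B at 0x0a = 55a3d607
  after D1: wrote 3B at 0x18 = d6078f
  after D2: wrote 4B at 0x12 = a3ca55a3
  after D3: wrote 3B at 0x06 = 078f53
  after D4: wrote 3B at 0x14 = 53ca55
  after D5: wrote 3B at 0x11 = 078f53
query mem[0x16]=0x55, mem[0x0c]=0xd6, mem[0x0b]=0xa3, mem[0x1b]=0x87, mem[0x1a]=0x8f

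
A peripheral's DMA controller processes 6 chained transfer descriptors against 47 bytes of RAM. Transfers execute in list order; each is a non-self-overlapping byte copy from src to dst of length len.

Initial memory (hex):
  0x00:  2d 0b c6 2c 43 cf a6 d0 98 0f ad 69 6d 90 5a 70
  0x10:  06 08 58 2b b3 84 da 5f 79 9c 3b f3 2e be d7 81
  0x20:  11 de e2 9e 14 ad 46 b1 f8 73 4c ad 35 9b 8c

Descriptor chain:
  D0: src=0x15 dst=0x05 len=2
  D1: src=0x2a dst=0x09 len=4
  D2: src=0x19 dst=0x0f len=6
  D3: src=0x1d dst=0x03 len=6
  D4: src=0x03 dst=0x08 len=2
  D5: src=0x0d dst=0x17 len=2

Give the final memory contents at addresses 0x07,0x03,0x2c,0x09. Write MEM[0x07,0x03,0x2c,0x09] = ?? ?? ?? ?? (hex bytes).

D0: mem[0x05..0x06] <- [84 da]
D1: mem[0x09..0x0c] <- [4c ad 35 9b]
D2: mem[0x0f..0x14] <- [9c 3b f3 2e be d7]
D3: mem[0x03..0x08] <- [be d7 81 11 de e2]
D4: mem[0x08..0x09] <- [be d7]
D5: mem[0x17..0x18] <- [90 5a]
query mem[0x07]=0xde, mem[0x03]=0xbe, mem[0x2c]=0x35, mem[0x09]=0xd7

MEM[0x07,0x03,0x2c,0x09] = de be 35 d7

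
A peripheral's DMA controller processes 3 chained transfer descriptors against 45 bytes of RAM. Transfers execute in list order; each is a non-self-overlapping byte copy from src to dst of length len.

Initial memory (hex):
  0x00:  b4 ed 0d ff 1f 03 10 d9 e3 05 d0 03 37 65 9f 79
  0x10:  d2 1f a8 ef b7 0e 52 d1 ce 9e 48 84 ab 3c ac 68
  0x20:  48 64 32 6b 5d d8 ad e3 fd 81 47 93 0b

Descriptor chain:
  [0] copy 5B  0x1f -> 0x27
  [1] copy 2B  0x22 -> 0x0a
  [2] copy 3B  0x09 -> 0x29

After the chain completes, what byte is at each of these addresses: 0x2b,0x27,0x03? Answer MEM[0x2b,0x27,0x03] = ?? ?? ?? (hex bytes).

#0 dst[0x27+5] := {0x68,0x48,0x64,0x32,0x6b}
#1 dst[0x0a+2] := {0x32,0x6b}
#2 dst[0x29+3] := {0x05,0x32,0x6b}
query mem[0x2b]=0x6b, mem[0x27]=0x68, mem[0x03]=0xff

MEM[0x2b,0x27,0x03] = 6b 68 ff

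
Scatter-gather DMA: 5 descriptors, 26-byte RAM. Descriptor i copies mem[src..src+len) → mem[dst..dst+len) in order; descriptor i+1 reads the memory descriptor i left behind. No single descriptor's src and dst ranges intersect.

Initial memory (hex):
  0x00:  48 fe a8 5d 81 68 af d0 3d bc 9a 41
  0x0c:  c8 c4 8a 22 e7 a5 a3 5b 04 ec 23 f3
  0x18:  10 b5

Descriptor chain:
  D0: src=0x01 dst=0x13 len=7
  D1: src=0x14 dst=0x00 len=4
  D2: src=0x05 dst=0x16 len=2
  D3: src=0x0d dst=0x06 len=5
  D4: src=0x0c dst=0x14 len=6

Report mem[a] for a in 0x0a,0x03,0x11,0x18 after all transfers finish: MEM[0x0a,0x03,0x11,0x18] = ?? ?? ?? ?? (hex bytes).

  after D0: wrote 7B at 0x13 = fea85d8168afd0
  after D1: wrote 4B at 0x00 = a85d8168
  after D2: wrote 2B at 0x16 = 68af
  after D3: wrote 5B at 0x06 = c48a22e7a5
  after D4: wrote 6B at 0x14 = c8c48a22e7a5
query mem[0x0a]=0xa5, mem[0x03]=0x68, mem[0x11]=0xa5, mem[0x18]=0xe7

MEM[0x0a,0x03,0x11,0x18] = a5 68 a5 e7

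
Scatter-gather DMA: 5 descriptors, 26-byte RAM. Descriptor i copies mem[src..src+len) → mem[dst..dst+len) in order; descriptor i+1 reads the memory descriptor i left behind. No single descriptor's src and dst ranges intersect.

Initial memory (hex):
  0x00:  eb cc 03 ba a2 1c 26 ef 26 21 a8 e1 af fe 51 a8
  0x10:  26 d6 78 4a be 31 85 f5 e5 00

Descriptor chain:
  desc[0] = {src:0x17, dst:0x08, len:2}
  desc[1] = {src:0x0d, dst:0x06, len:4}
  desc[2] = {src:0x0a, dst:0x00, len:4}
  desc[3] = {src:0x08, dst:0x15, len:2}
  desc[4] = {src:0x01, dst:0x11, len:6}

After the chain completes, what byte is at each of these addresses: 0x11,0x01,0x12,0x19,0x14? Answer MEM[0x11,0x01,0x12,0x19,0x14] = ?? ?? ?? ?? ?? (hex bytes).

  after D0: wrote 2B at 0x08 = f5e5
  after D1: wrote 4B at 0x06 = fe51a826
  after D2: wrote 4B at 0x00 = a8e1affe
  after D3: wrote 2B at 0x15 = a826
  after D4: wrote 6B at 0x11 = e1affea21cfe
query mem[0x11]=0xe1, mem[0x01]=0xe1, mem[0x12]=0xaf, mem[0x19]=0x00, mem[0x14]=0xa2

MEM[0x11,0x01,0x12,0x19,0x14] = e1 e1 af 00 a2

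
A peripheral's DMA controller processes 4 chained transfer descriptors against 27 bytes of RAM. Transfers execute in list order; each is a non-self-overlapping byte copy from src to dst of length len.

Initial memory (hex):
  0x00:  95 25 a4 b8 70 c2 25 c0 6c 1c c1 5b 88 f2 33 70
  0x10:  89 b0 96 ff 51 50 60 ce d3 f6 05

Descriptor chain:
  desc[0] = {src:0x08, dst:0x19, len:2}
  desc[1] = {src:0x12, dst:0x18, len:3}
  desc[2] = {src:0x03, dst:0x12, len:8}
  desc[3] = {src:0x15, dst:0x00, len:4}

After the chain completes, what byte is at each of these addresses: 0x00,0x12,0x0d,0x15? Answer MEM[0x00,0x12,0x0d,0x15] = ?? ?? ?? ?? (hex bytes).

#0 dst[0x19+2] := {0x6c,0x1c}
#1 dst[0x18+3] := {0x96,0xff,0x51}
#2 dst[0x12+8] := {0xb8,0x70,0xc2,0x25,0xc0,0x6c,0x1c,0xc1}
#3 dst[0x00+4] := {0x25,0xc0,0x6c,0x1c}
query mem[0x00]=0x25, mem[0x12]=0xb8, mem[0x0d]=0xf2, mem[0x15]=0x25

MEM[0x00,0x12,0x0d,0x15] = 25 b8 f2 25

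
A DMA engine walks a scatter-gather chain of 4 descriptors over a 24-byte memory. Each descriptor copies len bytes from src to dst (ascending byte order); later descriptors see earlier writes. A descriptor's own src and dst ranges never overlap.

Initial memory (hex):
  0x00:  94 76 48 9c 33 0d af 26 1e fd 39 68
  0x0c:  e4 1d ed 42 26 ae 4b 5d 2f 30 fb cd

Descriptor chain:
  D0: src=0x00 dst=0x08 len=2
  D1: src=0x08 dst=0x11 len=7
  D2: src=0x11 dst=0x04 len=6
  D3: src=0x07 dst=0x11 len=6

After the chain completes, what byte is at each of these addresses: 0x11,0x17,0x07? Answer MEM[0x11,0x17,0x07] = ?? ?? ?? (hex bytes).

MEM[0x11,0x17,0x07] = 68 ed 68

  after D0: wrote 2B at 0x08 = 9476
  after D1: wrote 7B at 0x11 = 94763968e41ded
  after D2: wrote 6B at 0x04 = 94763968e41d
  after D3: wrote 6B at 0x11 = 68e41d3968e4
query mem[0x11]=0x68, mem[0x17]=0xed, mem[0x07]=0x68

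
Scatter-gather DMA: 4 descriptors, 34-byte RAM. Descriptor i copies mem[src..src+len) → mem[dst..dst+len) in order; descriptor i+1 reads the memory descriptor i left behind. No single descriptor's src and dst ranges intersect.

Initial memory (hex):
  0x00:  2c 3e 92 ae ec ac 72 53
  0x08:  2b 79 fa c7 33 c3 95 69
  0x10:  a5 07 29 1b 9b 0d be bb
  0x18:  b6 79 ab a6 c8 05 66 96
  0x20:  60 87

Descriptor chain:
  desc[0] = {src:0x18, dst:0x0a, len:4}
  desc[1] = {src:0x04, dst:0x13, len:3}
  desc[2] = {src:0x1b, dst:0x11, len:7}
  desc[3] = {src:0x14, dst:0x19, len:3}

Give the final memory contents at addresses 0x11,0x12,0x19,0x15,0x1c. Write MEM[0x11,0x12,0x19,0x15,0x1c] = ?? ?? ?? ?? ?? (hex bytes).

  after D0: wrote 4B at 0x0a = b679aba6
  after D1: wrote 3B at 0x13 = ecac72
  after D2: wrote 7B at 0x11 = a6c80566966087
  after D3: wrote 3B at 0x19 = 669660
query mem[0x11]=0xa6, mem[0x12]=0xc8, mem[0x19]=0x66, mem[0x15]=0x96, mem[0x1c]=0xc8

MEM[0x11,0x12,0x19,0x15,0x1c] = a6 c8 66 96 c8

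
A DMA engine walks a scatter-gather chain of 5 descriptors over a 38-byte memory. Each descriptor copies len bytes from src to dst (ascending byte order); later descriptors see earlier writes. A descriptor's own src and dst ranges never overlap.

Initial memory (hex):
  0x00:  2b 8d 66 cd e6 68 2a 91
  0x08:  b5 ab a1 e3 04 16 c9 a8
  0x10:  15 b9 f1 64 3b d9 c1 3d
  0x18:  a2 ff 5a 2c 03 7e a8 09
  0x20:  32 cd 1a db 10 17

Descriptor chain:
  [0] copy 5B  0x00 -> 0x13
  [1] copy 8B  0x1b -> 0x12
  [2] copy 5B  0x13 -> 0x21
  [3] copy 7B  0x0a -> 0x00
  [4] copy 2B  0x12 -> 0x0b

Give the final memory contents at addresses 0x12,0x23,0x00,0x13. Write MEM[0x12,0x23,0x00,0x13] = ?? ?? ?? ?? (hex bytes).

MEM[0x12,0x23,0x00,0x13] = 2c a8 a1 03

  after D0: wrote 5B at 0x13 = 2b8d66cde6
  after D1: wrote 8B at 0x12 = 2c037ea80932cd1a
  after D2: wrote 5B at 0x21 = 037ea80932
  after D3: wrote 7B at 0x00 = a1e30416c9a815
  after D4: wrote 2B at 0x0b = 2c03
query mem[0x12]=0x2c, mem[0x23]=0xa8, mem[0x00]=0xa1, mem[0x13]=0x03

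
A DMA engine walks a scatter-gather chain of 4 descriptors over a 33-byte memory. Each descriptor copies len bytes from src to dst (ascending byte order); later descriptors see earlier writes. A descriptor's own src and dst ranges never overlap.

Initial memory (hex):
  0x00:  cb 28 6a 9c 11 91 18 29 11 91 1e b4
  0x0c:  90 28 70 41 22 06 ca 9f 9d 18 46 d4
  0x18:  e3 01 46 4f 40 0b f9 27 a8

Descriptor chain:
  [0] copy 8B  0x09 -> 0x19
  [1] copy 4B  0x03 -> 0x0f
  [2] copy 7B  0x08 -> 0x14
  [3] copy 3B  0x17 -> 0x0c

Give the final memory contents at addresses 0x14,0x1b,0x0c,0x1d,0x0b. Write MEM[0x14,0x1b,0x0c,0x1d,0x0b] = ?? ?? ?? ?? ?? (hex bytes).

D0: mem[0x19..0x20] <- [91 1e b4 90 28 70 41 22]
D1: mem[0x0f..0x12] <- [9c 11 91 18]
D2: mem[0x14..0x1a] <- [11 91 1e b4 90 28 70]
D3: mem[0x0c..0x0e] <- [b4 90 28]
query mem[0x14]=0x11, mem[0x1b]=0xb4, mem[0x0c]=0xb4, mem[0x1d]=0x28, mem[0x0b]=0xb4

MEM[0x14,0x1b,0x0c,0x1d,0x0b] = 11 b4 b4 28 b4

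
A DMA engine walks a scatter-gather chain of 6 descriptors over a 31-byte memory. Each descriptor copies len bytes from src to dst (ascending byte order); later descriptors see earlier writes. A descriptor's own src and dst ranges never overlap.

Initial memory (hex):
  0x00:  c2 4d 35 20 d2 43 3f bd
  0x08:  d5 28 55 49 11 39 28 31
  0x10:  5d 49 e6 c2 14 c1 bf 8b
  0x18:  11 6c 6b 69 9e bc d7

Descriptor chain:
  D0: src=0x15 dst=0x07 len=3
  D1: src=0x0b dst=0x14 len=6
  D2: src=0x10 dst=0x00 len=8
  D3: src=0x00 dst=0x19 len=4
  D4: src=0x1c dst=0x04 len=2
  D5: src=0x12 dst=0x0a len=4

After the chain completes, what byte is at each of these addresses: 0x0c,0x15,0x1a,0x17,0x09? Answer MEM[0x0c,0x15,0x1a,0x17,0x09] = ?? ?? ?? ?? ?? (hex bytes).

[0] 0x15->0x07 len=3 : c1 bf 8b
[1] 0x0b->0x14 len=6 : 49 11 39 28 31 5d
[2] 0x10->0x00 len=8 : 5d 49 e6 c2 49 11 39 28
[3] 0x00->0x19 len=4 : 5d 49 e6 c2
[4] 0x1c->0x04 len=2 : c2 bc
[5] 0x12->0x0a len=4 : e6 c2 49 11
query mem[0x0c]=0x49, mem[0x15]=0x11, mem[0x1a]=0x49, mem[0x17]=0x28, mem[0x09]=0x8b

MEM[0x0c,0x15,0x1a,0x17,0x09] = 49 11 49 28 8b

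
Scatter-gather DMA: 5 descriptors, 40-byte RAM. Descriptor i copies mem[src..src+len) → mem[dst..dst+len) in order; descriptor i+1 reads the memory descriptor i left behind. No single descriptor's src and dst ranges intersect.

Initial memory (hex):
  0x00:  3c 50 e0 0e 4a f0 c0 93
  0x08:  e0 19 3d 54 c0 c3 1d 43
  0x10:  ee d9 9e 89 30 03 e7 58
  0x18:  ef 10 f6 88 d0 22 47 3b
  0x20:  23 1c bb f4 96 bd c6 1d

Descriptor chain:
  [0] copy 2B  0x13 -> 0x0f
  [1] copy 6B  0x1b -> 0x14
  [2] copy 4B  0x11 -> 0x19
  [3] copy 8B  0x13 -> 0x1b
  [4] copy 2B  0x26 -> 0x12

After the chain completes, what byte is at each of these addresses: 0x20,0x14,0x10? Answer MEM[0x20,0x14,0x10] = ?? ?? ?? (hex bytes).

  after D0: wrote 2B at 0x0f = 8930
  after D1: wrote 6B at 0x14 = 88d022473b23
  after D2: wrote 4B at 0x19 = d99e8988
  after D3: wrote 8B at 0x1b = 8988d022473bd99e
  after D4: wrote 2B at 0x12 = c61d
query mem[0x20]=0x3b, mem[0x14]=0x88, mem[0x10]=0x30

MEM[0x20,0x14,0x10] = 3b 88 30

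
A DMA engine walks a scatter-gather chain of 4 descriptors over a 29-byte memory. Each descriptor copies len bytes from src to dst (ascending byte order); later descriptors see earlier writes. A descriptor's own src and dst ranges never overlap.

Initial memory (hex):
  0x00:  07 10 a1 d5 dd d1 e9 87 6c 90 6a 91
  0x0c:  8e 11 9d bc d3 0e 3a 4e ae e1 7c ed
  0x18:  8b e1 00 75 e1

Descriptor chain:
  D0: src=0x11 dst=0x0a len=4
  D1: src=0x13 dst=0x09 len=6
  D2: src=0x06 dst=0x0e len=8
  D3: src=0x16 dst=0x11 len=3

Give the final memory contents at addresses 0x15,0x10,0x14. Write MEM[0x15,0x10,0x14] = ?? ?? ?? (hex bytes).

D0: mem[0x0a..0x0d] <- [0e 3a 4e ae]
D1: mem[0x09..0x0e] <- [4e ae e1 7c ed 8b]
D2: mem[0x0e..0x15] <- [e9 87 6c 4e ae e1 7c ed]
D3: mem[0x11..0x13] <- [7c ed 8b]
query mem[0x15]=0xed, mem[0x10]=0x6c, mem[0x14]=0x7c

MEM[0x15,0x10,0x14] = ed 6c 7c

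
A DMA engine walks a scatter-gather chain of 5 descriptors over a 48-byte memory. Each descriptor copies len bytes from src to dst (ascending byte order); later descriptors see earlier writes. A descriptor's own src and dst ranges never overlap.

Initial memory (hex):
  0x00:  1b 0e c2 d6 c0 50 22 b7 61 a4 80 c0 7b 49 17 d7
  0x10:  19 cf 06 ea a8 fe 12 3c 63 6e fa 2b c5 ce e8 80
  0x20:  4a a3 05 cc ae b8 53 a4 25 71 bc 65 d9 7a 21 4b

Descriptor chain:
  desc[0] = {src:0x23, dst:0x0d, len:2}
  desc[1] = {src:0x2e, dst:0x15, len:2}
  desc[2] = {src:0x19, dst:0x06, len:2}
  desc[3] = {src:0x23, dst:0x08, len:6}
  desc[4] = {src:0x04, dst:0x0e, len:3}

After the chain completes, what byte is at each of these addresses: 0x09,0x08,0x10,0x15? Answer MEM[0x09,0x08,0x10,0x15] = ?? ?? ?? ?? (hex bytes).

MEM[0x09,0x08,0x10,0x15] = ae cc 6e 21

[0] 0x23->0x0d len=2 : cc ae
[1] 0x2e->0x15 len=2 : 21 4b
[2] 0x19->0x06 len=2 : 6e fa
[3] 0x23->0x08 len=6 : cc ae b8 53 a4 25
[4] 0x04->0x0e len=3 : c0 50 6e
query mem[0x09]=0xae, mem[0x08]=0xcc, mem[0x10]=0x6e, mem[0x15]=0x21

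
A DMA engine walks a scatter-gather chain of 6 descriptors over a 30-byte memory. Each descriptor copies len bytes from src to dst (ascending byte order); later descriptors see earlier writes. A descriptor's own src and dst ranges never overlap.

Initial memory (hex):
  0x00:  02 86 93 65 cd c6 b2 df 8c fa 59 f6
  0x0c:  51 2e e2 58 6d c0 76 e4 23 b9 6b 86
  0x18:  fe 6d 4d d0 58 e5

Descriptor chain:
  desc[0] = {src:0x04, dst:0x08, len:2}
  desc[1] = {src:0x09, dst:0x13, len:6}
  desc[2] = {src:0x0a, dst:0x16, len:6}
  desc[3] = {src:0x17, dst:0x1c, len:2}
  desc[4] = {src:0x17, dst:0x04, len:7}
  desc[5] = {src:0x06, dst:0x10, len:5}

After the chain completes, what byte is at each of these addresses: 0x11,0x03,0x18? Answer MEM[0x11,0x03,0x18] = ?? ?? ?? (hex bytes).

MEM[0x11,0x03,0x18] = e2 65 51

[0] 0x04->0x08 len=2 : cd c6
[1] 0x09->0x13 len=6 : c6 59 f6 51 2e e2
[2] 0x0a->0x16 len=6 : 59 f6 51 2e e2 58
[3] 0x17->0x1c len=2 : f6 51
[4] 0x17->0x04 len=7 : f6 51 2e e2 58 f6 51
[5] 0x06->0x10 len=5 : 2e e2 58 f6 51
query mem[0x11]=0xe2, mem[0x03]=0x65, mem[0x18]=0x51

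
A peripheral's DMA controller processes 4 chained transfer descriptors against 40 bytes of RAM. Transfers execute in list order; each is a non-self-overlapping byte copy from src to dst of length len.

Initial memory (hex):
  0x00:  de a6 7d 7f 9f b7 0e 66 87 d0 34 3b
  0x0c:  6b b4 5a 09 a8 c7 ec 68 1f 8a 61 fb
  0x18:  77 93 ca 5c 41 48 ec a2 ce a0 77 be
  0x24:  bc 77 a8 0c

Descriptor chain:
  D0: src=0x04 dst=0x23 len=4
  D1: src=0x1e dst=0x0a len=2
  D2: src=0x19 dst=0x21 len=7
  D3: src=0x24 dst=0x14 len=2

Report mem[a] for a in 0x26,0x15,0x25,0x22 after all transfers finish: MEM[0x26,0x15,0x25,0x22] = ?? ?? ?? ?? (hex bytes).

[0] 0x04->0x23 len=4 : 9f b7 0e 66
[1] 0x1e->0x0a len=2 : ec a2
[2] 0x19->0x21 len=7 : 93 ca 5c 41 48 ec a2
[3] 0x24->0x14 len=2 : 41 48
query mem[0x26]=0xec, mem[0x15]=0x48, mem[0x25]=0x48, mem[0x22]=0xca

MEM[0x26,0x15,0x25,0x22] = ec 48 48 ca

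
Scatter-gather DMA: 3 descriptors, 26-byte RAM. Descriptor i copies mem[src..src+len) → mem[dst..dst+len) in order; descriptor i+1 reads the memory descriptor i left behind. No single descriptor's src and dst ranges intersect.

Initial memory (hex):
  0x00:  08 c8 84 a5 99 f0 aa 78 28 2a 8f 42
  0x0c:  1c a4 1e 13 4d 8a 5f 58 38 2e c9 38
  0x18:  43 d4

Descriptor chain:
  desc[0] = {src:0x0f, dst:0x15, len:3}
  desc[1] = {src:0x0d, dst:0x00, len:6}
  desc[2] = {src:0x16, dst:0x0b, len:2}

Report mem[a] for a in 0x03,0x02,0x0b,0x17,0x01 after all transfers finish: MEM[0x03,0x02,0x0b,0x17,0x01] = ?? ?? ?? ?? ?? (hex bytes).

#0 dst[0x15+3] := {0x13,0x4d,0x8a}
#1 dst[0x00+6] := {0xa4,0x1e,0x13,0x4d,0x8a,0x5f}
#2 dst[0x0b+2] := {0x4d,0x8a}
query mem[0x03]=0x4d, mem[0x02]=0x13, mem[0x0b]=0x4d, mem[0x17]=0x8a, mem[0x01]=0x1e

MEM[0x03,0x02,0x0b,0x17,0x01] = 4d 13 4d 8a 1e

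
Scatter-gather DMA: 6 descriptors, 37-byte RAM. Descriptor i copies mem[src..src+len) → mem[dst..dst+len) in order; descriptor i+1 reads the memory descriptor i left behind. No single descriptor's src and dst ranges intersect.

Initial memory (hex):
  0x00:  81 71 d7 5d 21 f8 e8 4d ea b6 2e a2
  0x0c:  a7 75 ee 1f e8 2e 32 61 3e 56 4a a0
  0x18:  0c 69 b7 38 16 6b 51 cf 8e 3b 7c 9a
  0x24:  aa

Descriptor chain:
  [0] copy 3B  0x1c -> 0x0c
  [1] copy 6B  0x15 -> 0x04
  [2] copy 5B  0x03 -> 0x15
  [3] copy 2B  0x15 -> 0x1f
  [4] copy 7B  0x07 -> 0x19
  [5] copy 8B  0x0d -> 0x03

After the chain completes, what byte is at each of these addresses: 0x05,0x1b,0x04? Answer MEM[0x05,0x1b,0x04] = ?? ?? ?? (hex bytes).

[0] 0x1c->0x0c len=3 : 16 6b 51
[1] 0x15->0x04 len=6 : 56 4a a0 0c 69 b7
[2] 0x03->0x15 len=5 : 5d 56 4a a0 0c
[3] 0x15->0x1f len=2 : 5d 56
[4] 0x07->0x19 len=7 : 0c 69 b7 2e a2 16 6b
[5] 0x0d->0x03 len=8 : 6b 51 1f e8 2e 32 61 3e
query mem[0x05]=0x1f, mem[0x1b]=0xb7, mem[0x04]=0x51

MEM[0x05,0x1b,0x04] = 1f b7 51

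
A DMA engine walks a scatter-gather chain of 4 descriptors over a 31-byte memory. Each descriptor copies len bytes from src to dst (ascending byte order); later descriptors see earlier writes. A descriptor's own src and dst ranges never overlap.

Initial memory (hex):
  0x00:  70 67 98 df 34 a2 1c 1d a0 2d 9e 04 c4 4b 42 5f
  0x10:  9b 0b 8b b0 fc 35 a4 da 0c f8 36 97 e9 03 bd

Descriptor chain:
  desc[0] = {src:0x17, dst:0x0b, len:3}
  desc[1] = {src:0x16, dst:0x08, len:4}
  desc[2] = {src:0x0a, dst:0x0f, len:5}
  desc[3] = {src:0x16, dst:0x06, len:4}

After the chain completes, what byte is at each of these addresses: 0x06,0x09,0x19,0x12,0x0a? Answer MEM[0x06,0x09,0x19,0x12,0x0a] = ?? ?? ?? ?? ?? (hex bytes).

D0: mem[0x0b..0x0d] <- [da 0c f8]
D1: mem[0x08..0x0b] <- [a4 da 0c f8]
D2: mem[0x0f..0x13] <- [0c f8 0c f8 42]
D3: mem[0x06..0x09] <- [a4 da 0c f8]
query mem[0x06]=0xa4, mem[0x09]=0xf8, mem[0x19]=0xf8, mem[0x12]=0xf8, mem[0x0a]=0x0c

MEM[0x06,0x09,0x19,0x12,0x0a] = a4 f8 f8 f8 0c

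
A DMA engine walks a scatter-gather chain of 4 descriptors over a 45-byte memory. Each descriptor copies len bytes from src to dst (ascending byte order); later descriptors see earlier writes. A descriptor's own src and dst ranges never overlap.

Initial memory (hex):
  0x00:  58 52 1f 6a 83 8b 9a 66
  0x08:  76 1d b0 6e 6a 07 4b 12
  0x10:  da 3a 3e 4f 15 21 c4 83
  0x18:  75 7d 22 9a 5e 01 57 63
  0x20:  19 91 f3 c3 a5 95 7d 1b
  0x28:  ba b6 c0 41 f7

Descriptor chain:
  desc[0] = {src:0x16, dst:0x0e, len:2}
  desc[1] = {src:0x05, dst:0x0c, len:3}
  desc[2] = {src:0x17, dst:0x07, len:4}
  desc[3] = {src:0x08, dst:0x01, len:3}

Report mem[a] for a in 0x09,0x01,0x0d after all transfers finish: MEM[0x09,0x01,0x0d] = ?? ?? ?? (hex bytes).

[0] 0x16->0x0e len=2 : c4 83
[1] 0x05->0x0c len=3 : 8b 9a 66
[2] 0x17->0x07 len=4 : 83 75 7d 22
[3] 0x08->0x01 len=3 : 75 7d 22
query mem[0x09]=0x7d, mem[0x01]=0x75, mem[0x0d]=0x9a

MEM[0x09,0x01,0x0d] = 7d 75 9a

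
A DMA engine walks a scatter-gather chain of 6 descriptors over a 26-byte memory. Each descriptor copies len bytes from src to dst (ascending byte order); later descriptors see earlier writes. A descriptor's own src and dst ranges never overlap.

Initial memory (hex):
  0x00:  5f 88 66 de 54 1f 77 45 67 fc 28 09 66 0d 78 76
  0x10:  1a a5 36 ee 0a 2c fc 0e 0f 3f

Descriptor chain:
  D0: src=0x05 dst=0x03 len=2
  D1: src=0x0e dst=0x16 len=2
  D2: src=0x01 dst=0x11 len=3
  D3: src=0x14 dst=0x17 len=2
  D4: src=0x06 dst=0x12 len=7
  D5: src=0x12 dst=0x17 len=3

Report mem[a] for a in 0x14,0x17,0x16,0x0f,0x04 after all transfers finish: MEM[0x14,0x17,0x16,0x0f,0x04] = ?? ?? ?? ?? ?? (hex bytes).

[0] 0x05->0x03 len=2 : 1f 77
[1] 0x0e->0x16 len=2 : 78 76
[2] 0x01->0x11 len=3 : 88 66 1f
[3] 0x14->0x17 len=2 : 0a 2c
[4] 0x06->0x12 len=7 : 77 45 67 fc 28 09 66
[5] 0x12->0x17 len=3 : 77 45 67
query mem[0x14]=0x67, mem[0x17]=0x77, mem[0x16]=0x28, mem[0x0f]=0x76, mem[0x04]=0x77

MEM[0x14,0x17,0x16,0x0f,0x04] = 67 77 28 76 77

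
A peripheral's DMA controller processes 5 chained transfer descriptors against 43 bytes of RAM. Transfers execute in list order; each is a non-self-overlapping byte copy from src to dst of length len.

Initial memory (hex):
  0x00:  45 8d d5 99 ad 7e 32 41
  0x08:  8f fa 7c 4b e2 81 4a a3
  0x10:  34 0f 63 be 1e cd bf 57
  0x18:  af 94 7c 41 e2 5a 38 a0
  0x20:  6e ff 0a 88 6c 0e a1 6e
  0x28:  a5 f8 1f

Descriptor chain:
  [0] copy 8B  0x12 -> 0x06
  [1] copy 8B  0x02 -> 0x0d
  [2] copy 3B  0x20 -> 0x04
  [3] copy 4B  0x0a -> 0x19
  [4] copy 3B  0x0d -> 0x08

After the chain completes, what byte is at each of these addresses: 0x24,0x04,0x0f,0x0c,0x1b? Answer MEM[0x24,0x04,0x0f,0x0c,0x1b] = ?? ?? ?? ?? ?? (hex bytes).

MEM[0x24,0x04,0x0f,0x0c,0x1b] = 6c 6e ad af af

#0 dst[0x06+8] := {0x63,0xbe,0x1e,0xcd,0xbf,0x57,0xaf,0x94}
#1 dst[0x0d+8] := {0xd5,0x99,0xad,0x7e,0x63,0xbe,0x1e,0xcd}
#2 dst[0x04+3] := {0x6e,0xff,0x0a}
#3 dst[0x19+4] := {0xbf,0x57,0xaf,0xd5}
#4 dst[0x08+3] := {0xd5,0x99,0xad}
query mem[0x24]=0x6c, mem[0x04]=0x6e, mem[0x0f]=0xad, mem[0x0c]=0xaf, mem[0x1b]=0xaf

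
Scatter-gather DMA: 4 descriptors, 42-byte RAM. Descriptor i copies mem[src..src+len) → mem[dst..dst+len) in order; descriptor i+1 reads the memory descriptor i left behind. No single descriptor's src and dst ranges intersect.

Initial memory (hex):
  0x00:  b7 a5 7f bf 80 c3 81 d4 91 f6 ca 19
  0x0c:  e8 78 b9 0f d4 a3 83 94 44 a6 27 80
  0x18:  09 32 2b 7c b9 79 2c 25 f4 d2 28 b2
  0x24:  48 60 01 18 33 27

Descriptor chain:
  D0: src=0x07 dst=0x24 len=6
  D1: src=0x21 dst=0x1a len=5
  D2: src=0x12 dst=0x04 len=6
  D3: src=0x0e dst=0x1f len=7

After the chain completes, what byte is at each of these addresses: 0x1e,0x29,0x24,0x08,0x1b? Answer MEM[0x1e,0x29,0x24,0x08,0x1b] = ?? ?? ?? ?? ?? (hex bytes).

MEM[0x1e,0x29,0x24,0x08,0x1b] = 91 e8 94 27 28

D0: mem[0x24..0x29] <- [d4 91 f6 ca 19 e8]
D1: mem[0x1a..0x1e] <- [d2 28 b2 d4 91]
D2: mem[0x04..0x09] <- [83 94 44 a6 27 80]
D3: mem[0x1f..0x25] <- [b9 0f d4 a3 83 94 44]
query mem[0x1e]=0x91, mem[0x29]=0xe8, mem[0x24]=0x94, mem[0x08]=0x27, mem[0x1b]=0x28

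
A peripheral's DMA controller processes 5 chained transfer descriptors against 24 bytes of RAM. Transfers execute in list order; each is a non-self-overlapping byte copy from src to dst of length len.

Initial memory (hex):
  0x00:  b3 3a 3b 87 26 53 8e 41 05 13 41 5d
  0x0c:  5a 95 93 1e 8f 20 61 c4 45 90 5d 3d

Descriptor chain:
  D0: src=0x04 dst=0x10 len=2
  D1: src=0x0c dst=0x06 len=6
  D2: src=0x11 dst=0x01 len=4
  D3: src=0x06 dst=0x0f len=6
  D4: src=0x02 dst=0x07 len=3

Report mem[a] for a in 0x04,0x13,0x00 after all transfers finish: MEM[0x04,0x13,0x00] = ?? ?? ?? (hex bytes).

[0] 0x04->0x10 len=2 : 26 53
[1] 0x0c->0x06 len=6 : 5a 95 93 1e 26 53
[2] 0x11->0x01 len=4 : 53 61 c4 45
[3] 0x06->0x0f len=6 : 5a 95 93 1e 26 53
[4] 0x02->0x07 len=3 : 61 c4 45
query mem[0x04]=0x45, mem[0x13]=0x26, mem[0x00]=0xb3

MEM[0x04,0x13,0x00] = 45 26 b3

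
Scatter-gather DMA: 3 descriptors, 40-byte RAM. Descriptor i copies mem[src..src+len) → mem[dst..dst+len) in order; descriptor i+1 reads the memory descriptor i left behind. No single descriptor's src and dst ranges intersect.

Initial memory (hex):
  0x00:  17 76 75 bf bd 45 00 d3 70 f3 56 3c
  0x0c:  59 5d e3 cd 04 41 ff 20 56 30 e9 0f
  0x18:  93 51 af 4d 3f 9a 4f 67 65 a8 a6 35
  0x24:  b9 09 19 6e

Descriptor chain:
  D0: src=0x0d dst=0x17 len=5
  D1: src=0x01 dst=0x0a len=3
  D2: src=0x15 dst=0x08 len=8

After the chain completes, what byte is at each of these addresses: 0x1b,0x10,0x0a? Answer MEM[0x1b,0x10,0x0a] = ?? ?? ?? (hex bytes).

D0: mem[0x17..0x1b] <- [5d e3 cd 04 41]
D1: mem[0x0a..0x0c] <- [76 75 bf]
D2: mem[0x08..0x0f] <- [30 e9 5d e3 cd 04 41 3f]
query mem[0x1b]=0x41, mem[0x10]=0x04, mem[0x0a]=0x5d

MEM[0x1b,0x10,0x0a] = 41 04 5d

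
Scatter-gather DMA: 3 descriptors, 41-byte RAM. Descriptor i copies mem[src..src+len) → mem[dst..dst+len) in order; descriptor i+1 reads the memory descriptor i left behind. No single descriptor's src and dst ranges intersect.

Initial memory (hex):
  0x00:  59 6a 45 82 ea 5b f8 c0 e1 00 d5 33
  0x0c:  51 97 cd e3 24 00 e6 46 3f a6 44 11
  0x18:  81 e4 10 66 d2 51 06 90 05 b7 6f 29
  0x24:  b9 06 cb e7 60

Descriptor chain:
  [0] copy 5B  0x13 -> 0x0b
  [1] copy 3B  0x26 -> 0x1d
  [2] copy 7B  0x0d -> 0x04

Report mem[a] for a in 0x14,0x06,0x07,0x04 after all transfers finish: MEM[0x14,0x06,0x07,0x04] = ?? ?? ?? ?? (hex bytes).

MEM[0x14,0x06,0x07,0x04] = 3f 11 24 a6

D0: mem[0x0b..0x0f] <- [46 3f a6 44 11]
D1: mem[0x1d..0x1f] <- [cb e7 60]
D2: mem[0x04..0x0a] <- [a6 44 11 24 00 e6 46]
query mem[0x14]=0x3f, mem[0x06]=0x11, mem[0x07]=0x24, mem[0x04]=0xa6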